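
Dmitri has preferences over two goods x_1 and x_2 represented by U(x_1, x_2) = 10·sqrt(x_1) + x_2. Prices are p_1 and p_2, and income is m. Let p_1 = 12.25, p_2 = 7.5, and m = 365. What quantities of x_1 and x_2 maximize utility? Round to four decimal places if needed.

Set MRS = p_1/p_2: 5·x_1^(−1/2) = p_1/p_2.
Solve: √x_1 = 5·p_2/p_1, so x_1*(p_1,p_2) = (5·p_2/p_1)², and x_2* = (m − p_1·x_1*)/p_2.
Plugging in: x_1* = (5·7.5/12.25)² = 9.3711, x_2* = 33.3605.

x_1* = 9.3711, x_2* = 33.3605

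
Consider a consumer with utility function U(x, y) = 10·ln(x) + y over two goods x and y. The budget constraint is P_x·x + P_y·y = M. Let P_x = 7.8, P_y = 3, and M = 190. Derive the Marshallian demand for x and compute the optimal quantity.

x* = 3.8462

MU_x = 10/x, MU_y = 1. Tangency: 10/x = P_x/P_y.
So x*(P_x,P_y) = 10·P_y/P_x, independent of income; and y* = (M − 10·P_y)/P_y.
At the given prices: x* = 10·3/7.8 = 3.8462.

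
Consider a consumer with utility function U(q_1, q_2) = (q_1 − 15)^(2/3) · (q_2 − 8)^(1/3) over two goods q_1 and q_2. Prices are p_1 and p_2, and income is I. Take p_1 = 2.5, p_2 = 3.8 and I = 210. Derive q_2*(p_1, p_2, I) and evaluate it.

Let q_1' = q_1−15, q_2' = q_2−8. MRS = 2·q_2'/q_1' = p_1/p_2.
After buying the subsistence bundle (15, 8), a share 2/3 of the remaining income goes to q_1: q_1* = 15 + 2/3·(I − 15p_1 − 8p_2)/p_1.
Discretionary income = 210 − 15·2.5 − 8·3.8 = 142.1; q_2* = 8 + 1/3·142.1/3.8 = 20.4649.

q_2* = 20.4649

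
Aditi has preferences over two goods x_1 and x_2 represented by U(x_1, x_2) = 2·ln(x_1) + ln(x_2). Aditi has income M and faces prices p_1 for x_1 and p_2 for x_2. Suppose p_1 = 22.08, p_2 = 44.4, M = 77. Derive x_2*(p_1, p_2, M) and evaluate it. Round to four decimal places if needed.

The MRS is 2·x_2/x_1. Set MRS = p_1/p_2.
Rearranging, p_2·x_2 = (1/2)·p_1·x_1. Substituting into the budget gives p_1·x_1·(1 + (1/2)) = M.
Demand: x_1*(p_1,p_2,M) = 2/3·M/p_1 and x_2* = 1/3·M/p_2.
At p_1=22.08, p_2=44.4, M=77: x_2* = 1/3·77/44.4 = 0.5781.

x_2* = 0.5781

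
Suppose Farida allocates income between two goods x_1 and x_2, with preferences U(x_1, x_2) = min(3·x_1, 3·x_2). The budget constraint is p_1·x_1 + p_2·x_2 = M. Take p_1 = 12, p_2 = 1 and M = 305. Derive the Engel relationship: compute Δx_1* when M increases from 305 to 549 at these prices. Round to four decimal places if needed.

Leontief preferences: the optimum is at the kink where x_1/3 = x_2/3, i.e. x_2 = x_1.
Budget: p_1·x_1 + p_2·x_1 = M, so (3·p_1 + 3·p_2)·x_1 = 3·M.
Demand: x_1*(p_1,p_2,M) = 3·M/(3·p_1 + 3·p_2), x_2* = 3·M/(3·p_1 + 3·p_2).
Here 3·12 + 3·1 = 39, giving x_1* = 23.4615.
At M' = 549: x_1* = 42.2308. Change: 42.2308 − 23.4615 = 18.7692.

Δx_1* = 18.7692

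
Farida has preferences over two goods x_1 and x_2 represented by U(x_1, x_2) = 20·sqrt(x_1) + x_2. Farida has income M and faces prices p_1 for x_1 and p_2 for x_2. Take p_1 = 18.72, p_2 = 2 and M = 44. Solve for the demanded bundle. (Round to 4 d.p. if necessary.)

Set MRS = p_1/p_2: 10·x_1^(−1/2) = p_1/p_2.
Solve: √x_1 = 10·p_2/p_1, so x_1*(p_1,p_2) = (10·p_2/p_1)², and x_2* = (M − p_1·x_1*)/p_2.
Plugging in: x_1* = (10·2/18.72)² = 1.1414, x_2* = 11.3162.

x_1* = 1.1414, x_2* = 11.3162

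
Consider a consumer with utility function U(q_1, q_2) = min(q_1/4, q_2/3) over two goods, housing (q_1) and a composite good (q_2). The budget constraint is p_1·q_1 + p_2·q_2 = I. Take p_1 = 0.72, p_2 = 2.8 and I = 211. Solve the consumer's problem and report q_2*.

Here 4·0.72 + 3·2.8 = 11.28, giving q_2* = 56.117.

q_2* = 56.117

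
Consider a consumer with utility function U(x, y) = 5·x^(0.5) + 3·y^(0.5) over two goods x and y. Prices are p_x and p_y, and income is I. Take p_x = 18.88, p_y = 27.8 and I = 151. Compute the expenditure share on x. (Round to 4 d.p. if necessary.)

share on x = 0.8035

MRS = MU_x/MU_y = (5/3)·(y/x)^(0.5). Set equal to p_x/p_y.
Solve for the ratio: y/x = [(3/5)·p_x/p_y]^(2).
With the ratio pinned down, the budget gives x* = I/(p_x + p_y·(y/x)) and y* = (y/x)·x*.
Numerically y/x = 0.166042, so x* = 151/(18.88 + 27.8·0.166042) = 6.4266 and y* = 0.166042·6.4266 = 1.0671.
Expenditure on x: 18.88·6.4266 = 121.3349; share = 0.8035.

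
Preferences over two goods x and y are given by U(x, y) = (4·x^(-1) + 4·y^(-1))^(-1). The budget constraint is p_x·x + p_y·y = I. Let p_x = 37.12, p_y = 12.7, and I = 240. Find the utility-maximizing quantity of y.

From the CES first-order condition, (y/x)^(2) = p_x/p_y.
Solve for the ratio: y/x = [p_x/p_y]^(0.5).
Substitute y = (y/x)·x into the budget: x* = I/(p_x + p_y·(y/x)).
Numerically y/x = 1.70963, so x* = 240/(37.12 + 12.7·1.70963) = 4.0794 and y* = 1.70963·4.0794 = 6.9743.

y* = 6.9743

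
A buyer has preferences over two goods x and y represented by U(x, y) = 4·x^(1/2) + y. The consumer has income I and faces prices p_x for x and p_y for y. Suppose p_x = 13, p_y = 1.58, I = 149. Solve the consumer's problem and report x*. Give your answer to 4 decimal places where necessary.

x* = 0.0591

Solve: √x = 2·p_y/p_x, so x*(p_x,p_y) = (2·p_y/p_x)², and y* = (I − p_x·x*)/p_y.
Plugging in: x* = (2·1.58/13)² = 0.0591.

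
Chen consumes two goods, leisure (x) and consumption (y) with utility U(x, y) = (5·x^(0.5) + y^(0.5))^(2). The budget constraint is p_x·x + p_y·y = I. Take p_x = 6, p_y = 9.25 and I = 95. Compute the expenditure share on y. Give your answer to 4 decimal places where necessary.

share on y = 0.0253

From the CES first-order condition, 5·(y/x)^(0.5) = p_x/p_y.
Solve for the ratio: y/x = [(1/5)·p_x/p_y]^(2).
Substitute y = (y/x)·x into the budget: x* = I/(p_x + p_y·(y/x)).
Numerically y/x = 0.01683, so x* = 95/(6 + 9.25·0.01683) = 15.4329 and y* = 0.01683·15.4329 = 0.2597.
Expenditure on y: 9.25·0.2597 = 2.4025; share = 0.0253.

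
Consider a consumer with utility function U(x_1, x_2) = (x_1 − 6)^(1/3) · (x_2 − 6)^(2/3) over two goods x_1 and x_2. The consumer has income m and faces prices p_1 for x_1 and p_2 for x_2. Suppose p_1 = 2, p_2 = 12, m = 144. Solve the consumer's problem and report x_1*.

This is Cobb-Douglas in (x_1−6, x_2−6): tangency gives 1/3·p_2·(x_2−6) = 2/3·p_1·(x_1−6).
Substituting into the budget: x_1* = 6 + 1/3·(m − 6·p_1 − 6·p_2)/p_1, and x_2* = 6 + 2/3·(…)/p_2.
Discretionary income = 144 − 6·2 − 6·12 = 60; x_1* = 6 + 1/3·60/2 = 16.

x_1* = 16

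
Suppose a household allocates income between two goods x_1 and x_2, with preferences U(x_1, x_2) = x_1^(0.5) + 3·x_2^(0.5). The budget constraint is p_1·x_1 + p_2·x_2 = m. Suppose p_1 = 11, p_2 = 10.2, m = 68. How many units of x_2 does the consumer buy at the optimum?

x_2* = 6.044

With the ratio pinned down, the budget gives x_1* = m/(p_1 + p_2·(x_2/x_1)) and x_2* = (x_2/x_1)·x_1*.
Numerically x_2/x_1 = 10.467128, so x_1* = 68/(11 + 10.2·10.467128) = 0.5774 and x_2* = 10.467128·0.5774 = 6.044.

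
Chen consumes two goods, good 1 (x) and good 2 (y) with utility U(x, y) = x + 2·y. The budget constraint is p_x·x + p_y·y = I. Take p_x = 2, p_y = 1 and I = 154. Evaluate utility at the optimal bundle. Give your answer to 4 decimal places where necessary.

Perfect substitutes: compare marginal utility per dollar. 1/p_x vs 2/p_y → 0.5 vs 2.
y gives more utility per dollar, so spend all income on y: y* = I/p_y, x* = 0.
Numerically: x* = 0, y* = 154.
Utility at the optimum: U(0, 154) = 308.

V = 308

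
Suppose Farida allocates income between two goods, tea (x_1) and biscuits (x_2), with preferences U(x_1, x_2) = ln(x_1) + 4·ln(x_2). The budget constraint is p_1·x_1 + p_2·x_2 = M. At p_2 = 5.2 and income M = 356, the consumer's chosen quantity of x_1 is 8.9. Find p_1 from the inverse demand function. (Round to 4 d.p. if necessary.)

p_1 = 8

Tangency: MRS = (1/4)·x_2/x_1 = p_1/p_2.
Rearranging, p_2·x_2 = 4·p_1·x_1. Substituting into the budget gives p_1·x_1·(1 + 4) = M.
Demand: x_1*(p_1,p_2,M) = 0.2·M/p_1 and x_2* = 0.8·M/p_2.
Set x_1* = 8.9 in the demand function and solve for p_1: p_1 = 8.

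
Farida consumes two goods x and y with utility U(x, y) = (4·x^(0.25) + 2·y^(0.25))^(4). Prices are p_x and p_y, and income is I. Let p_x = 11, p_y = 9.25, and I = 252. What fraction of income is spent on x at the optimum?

Numerically y/x = 0.49999, so x* = 252/(11 + 9.25·0.49999) = 16.1281 and y* = 0.49999·16.1281 = 8.0639.
Expenditure on x: 11·16.1281 = 177.4091; share = 0.704.

share on x = 0.704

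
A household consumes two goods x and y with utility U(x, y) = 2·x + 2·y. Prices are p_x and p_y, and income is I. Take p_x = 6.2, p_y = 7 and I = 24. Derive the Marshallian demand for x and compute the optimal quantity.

x* = 3.871

Linear utility — the consumer picks whichever good has higher MU/price: 2/6.2 = 0.3226 vs 2/7 = 0.2857.
x gives more utility per dollar, so spend all income on x: x* = I/p_x, y* = 0.
Numerically: x* = 3.871, y* = 0.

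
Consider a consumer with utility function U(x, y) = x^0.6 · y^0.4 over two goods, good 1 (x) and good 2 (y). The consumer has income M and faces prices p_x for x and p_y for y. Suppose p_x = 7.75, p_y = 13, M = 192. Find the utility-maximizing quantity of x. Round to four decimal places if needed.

x* = 14.8645

Demand: x*(p_x,p_y,M) = 0.6·M/p_x and y* = 0.4·M/p_y.
At p_x=7.75, p_y=13, M=192: x* = 0.6·192/7.75 = 14.8645.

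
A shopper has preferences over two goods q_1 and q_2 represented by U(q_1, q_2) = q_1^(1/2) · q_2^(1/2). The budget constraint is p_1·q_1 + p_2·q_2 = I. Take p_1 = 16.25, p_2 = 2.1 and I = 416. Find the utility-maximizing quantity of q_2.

Tangency: MRS = q_2/q_1 = p_1/p_2.
So 0.5·p_2·q_2 = 0.5·p_1·q_1; combined with the budget, a share 0.5 of income goes to q_1.
Demand: q_1*(p_1,p_2,I) = 0.5·I/p_1 and q_2* = 0.5·I/p_2.
At p_1=16.25, p_2=2.1, I=416: q_2* = 0.5·416/2.1 = 99.0476.

q_2* = 99.0476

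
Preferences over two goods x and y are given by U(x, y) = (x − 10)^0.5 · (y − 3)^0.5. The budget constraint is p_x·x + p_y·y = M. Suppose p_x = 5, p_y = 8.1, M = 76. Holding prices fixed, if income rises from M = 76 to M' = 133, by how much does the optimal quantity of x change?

Discretionary income = 76 − 10·5 − 3·8.1 = 1.7; x* = 10 + 0.5·1.7/5 = 10.17.
At M' = 133: x* = 15.87. Change: 15.87 − 10.17 = 5.7.

Δx* = 5.7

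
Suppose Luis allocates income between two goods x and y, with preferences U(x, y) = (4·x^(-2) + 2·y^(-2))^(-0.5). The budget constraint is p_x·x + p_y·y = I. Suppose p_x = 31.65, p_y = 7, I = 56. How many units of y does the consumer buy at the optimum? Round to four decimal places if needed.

y* = 1.7998

From the CES first-order condition, 2·(y/x)^(3) = p_x/p_y.
Hence y/x = ((1/2)·p_x/p_y)^(1/(3)), i.e. raised to the 1/3 power.
Substitute y = (y/x)·x into the budget: x* = I/(p_x + p_y·(y/x)).
Numerically y/x = 1.312447, so x* = 56/(31.65 + 7·1.312447) = 1.3713 and y* = 1.312447·1.3713 = 1.7998.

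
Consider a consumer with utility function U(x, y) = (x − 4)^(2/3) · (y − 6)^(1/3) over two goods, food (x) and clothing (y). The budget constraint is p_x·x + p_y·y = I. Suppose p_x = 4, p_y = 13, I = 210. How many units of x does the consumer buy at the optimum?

MRS = 2·(y−6)/(x−4). Tangency with p_x/p_y gives y−6 = (1/2)·(p_x/p_y)·(x−4).
After buying the subsistence bundle (4, 6), a share 2/3 of the remaining income goes to x: x* = 4 + 2/3·(I − 4p_x − 6p_y)/p_x.
Discretionary income = 210 − 4·4 − 6·13 = 116; x* = 4 + 2/3·116/4 = 23.3333.

x* = 23.3333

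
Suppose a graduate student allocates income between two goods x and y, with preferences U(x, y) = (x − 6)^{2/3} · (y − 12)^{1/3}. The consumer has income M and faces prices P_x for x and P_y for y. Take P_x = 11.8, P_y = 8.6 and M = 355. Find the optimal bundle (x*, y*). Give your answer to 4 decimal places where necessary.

x* = 16.226, y* = 19.0155

MRS = 2·(y−12)/(x−6). Tangency with P_x/P_y gives y−12 = (1/2)·(P_x/P_y)·(x−6).
Substituting into the budget: x* = 6 + 2/3·(M − 6·P_x − 12·P_y)/P_x, and y* = 12 + 1/3·(…)/P_y.
Discretionary income = 355 − 6·11.8 − 12·8.6 = 181; x* = 6 + 2/3·181/11.8 = 16.226; y* = 12 + 1/3·181/8.6 = 19.0155.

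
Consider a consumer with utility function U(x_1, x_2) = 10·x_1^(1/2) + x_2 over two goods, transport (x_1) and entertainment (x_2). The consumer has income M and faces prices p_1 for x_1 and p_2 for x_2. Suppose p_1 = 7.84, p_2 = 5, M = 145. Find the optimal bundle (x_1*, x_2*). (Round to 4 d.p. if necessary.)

x_1* = 10.1683, x_2* = 13.0561

Plugging in: x_1* = (5·5/7.84)² = 10.1683, x_2* = 13.0561.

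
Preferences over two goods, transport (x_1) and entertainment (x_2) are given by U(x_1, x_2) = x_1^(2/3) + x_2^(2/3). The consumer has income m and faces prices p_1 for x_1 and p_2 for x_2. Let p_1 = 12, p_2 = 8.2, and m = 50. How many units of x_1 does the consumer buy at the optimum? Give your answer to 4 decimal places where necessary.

Numerically x_2/x_1 = 3.134023, so x_1* = 50/(12 + 8.2·3.134023) = 1.3263.

x_1* = 1.3263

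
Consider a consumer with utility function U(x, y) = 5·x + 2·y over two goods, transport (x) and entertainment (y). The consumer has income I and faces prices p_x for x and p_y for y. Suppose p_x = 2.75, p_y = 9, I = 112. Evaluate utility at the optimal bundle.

V = 203.6364

Numerically: x* = 40.7273, y* = 0.
Utility at the optimum: U(40.7273, 0) = 203.6364.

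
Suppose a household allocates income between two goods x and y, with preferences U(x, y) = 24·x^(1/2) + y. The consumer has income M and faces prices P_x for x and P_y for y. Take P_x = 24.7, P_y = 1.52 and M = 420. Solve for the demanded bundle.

Set MRS = P_x/P_y: 12·x^(−1/2) = P_x/P_y.
Solve: √x = 12·P_y/P_x, so x*(P_x,P_y) = (12·P_y/P_x)², and y* = (M − P_x·x*)/P_y.
Plugging in: x* = (12·1.52/24.7)² = 0.5453, y* = 267.4543.

x* = 0.5453, y* = 267.4543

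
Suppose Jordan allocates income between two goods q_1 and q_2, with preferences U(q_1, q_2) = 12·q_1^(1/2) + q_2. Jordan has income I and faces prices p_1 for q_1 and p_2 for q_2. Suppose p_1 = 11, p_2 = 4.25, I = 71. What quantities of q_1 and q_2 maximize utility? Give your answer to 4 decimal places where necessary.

Utility is quasi-linear in q_2; the FOC for q_1 is 6/√q_1 = p_1/p_2.
Thus q_1* = (6·p_2/p_1)² — independent of I — with the rest of income spent on q_2.
Plugging in: q_1* = (6·4.25/11)² = 5.374, q_2* = 2.7968.

q_1* = 5.374, q_2* = 2.7968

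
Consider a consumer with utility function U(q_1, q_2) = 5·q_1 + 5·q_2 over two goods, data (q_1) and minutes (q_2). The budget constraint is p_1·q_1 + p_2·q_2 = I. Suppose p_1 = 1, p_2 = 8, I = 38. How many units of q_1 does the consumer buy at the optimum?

q_1* = 38

q_1 gives more utility per dollar, so spend all income on q_1: q_1* = I/p_1, q_2* = 0.
Numerically: q_1* = 38, q_2* = 0.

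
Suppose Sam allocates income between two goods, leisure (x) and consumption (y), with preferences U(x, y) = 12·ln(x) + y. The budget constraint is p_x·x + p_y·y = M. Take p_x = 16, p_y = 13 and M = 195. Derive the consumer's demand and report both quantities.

Set MRS = p_x/p_y: (12/x)/1 = p_x/p_y.
So x*(p_x,p_y) = 12·p_y/p_x, independent of income; and y* = (M − 12·p_y)/p_y.
At the given prices: x* = 12·13/16 = 9.75, and y* = 3.

x* = 9.75, y* = 3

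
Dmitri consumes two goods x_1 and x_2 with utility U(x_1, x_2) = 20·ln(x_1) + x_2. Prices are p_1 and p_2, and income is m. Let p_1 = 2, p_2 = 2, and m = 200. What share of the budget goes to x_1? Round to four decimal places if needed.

share on x_1 = 0.2

Set MRS = p_1/p_2: (20/x_1)/1 = p_1/p_2.
So x_1*(p_1,p_2) = 20·p_2/p_1, independent of income; and x_2* = (m − 20·p_2)/p_2.
At the given prices: x_1* = 20·2/2 = 20, and x_2* = 80.
Expenditure on x_1: 2·20 = 40; share = 0.2.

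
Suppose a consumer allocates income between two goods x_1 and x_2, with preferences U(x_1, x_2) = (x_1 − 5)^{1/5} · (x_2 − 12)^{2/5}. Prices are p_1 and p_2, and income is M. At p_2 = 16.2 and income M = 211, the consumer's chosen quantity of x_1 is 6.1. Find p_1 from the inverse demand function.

p_1 = 2

Let x_1' = x_1−5, x_2' = x_2−12. MRS = (1/2)·x_2'/x_1' = p_1/p_2.
After buying the subsistence bundle (5, 12), a share 1/3 of the remaining income goes to x_1: x_1* = 5 + 1/3·(M − 5p_1 − 12p_2)/p_1.
Set x_1* = 6.1 in the demand function and solve for p_1: p_1 = 2.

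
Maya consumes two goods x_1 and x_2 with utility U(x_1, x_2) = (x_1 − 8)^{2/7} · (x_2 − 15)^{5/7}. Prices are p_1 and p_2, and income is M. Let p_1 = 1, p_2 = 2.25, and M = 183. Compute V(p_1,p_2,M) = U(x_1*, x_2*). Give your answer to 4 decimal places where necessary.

Let x_1' = x_1−8, x_2' = x_2−15. MRS = (2/5)·x_2'/x_1' = p_1/p_2.
After buying the subsistence bundle (8, 15), a share 2/7 of the remaining income goes to x_1: x_1* = 8 + 2/7·(M − 8p_1 − 15p_2)/p_1.
Discretionary income = 183 − 8·1 − 15·2.25 = 141.25; x_1* = 8 + 2/7·141.25/1 = 48.3571; x_2* = 15 + 5/7·141.25/2.25 = 59.8413.
Utility at the optimum: U(48.3571, 59.8413) = 43.5115.

V = 43.5115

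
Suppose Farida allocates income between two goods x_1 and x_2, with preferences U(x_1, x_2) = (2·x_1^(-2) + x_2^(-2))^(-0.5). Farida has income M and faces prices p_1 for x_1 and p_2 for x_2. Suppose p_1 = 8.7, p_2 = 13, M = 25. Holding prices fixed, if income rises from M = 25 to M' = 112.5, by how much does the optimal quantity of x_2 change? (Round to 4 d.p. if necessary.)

Δx_2* = 3.4271

MU_x_1 ∝ 2·x_1^(-3), MU_x_2 ∝ x_2^(-3), so MRS = 2·(x_2/x_1)^(3) = p_1/p_2.
Solve for the ratio: x_2/x_1 = [(1/2)·p_1/p_2]^(1/3).
With the ratio pinned down, the budget gives x_1* = M/(p_1 + p_2·(x_2/x_1)) and x_2* = (x_2/x_1)·x_1*.
Numerically x_2/x_1 = 0.694249, so x_1* = 25/(8.7 + 13·0.694249) = 1.4104 and x_2* = 0.694249·1.4104 = 0.9792.
At M' = 112.5: x_2* = 4.4063. Change: 4.4063 − 0.9792 = 3.4271.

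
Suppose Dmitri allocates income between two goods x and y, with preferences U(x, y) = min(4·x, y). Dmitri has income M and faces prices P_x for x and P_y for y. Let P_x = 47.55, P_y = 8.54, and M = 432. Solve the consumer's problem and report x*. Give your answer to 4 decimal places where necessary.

x* = 5.287

Leontief preferences: the optimum is at the kink where x/1 = y/4, i.e. y = 4·x.
Budget: P_x·x + P_y·4·x = M, so (P_x + 4·P_y)·x = M.
Demand: x*(P_x,P_y,M) = M/(P_x + 4·P_y), y* = 4·M/(P_x + 4·P_y).
Here 47.55 + 4·8.54 = 81.71, giving x* = 5.287.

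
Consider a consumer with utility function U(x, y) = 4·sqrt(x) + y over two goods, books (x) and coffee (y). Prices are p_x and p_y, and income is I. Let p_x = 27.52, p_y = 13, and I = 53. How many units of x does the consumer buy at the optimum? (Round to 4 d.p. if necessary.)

Set MRS = p_x/p_y: 2·x^(−1/2) = p_x/p_y.
Thus x* = (2·p_y/p_x)² — independent of I — with the rest of income spent on y.
Plugging in: x* = (2·13/27.52)² = 0.8926.

x* = 0.8926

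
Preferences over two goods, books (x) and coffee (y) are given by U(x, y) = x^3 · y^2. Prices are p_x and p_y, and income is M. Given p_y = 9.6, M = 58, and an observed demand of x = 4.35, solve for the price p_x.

The MRS is (3/2)·y/x. Set MRS = p_x/p_y.
So 3·p_y·y = 2·p_x·x; combined with the budget, a share 0.6 of income goes to x.
Demand: x*(p_x,p_y,M) = 0.6·M/p_x and y* = 0.4·M/p_y.
Set x* = 4.35 in the demand function and solve for p_x: p_x = 8.

p_x = 8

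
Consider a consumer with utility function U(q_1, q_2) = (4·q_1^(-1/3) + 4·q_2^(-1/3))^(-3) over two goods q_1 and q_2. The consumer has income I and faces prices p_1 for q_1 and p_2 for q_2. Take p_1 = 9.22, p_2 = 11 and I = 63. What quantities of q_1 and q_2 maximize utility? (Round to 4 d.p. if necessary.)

MRS = MU_q_1/MU_q_2 = (q_2/q_1)^(4/3). Set equal to p_1/p_2.
Hence q_2/q_1 = (p_1/p_2)^(1/(4/3)), i.e. raised to the 0.75 power.
With the ratio pinned down, the budget gives q_1* = I/(p_1 + p_2·(q_2/q_1)) and q_2* = (q_2/q_1)·q_1*.
Numerically q_2/q_1 = 0.875999, so q_1* = 63/(9.22 + 11·0.875999) = 3.3411 and q_2* = 0.875999·3.3411 = 2.9268.

q_1* = 3.3411, q_2* = 2.9268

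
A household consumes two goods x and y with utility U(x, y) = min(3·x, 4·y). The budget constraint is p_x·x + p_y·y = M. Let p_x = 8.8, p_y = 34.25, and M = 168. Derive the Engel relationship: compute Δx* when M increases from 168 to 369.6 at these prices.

Leontief preferences: the optimum is at the kink where x/4 = y/3, i.e. y = (3/4)·x.
Budget: p_x·x + p_y·(3/4)·x = M, so (4·p_x + 3·p_y)·x = 4·M.
Demand: x*(p_x,p_y,M) = 4·M/(4·p_x + 3·p_y), y* = 3·M/(4·p_x + 3·p_y).
Here 4·8.8 + 3·34.25 = 137.95, giving x* = 4.8713.
At M' = 369.6: x* = 10.7169. Change: 10.7169 − 4.8713 = 5.8456.

Δx* = 5.8456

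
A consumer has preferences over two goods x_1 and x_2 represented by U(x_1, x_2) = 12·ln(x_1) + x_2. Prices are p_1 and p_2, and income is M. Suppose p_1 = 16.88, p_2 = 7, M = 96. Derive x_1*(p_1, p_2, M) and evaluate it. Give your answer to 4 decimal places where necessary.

At the given prices: x_1* = 12·7/16.88 = 4.9763.

x_1* = 4.9763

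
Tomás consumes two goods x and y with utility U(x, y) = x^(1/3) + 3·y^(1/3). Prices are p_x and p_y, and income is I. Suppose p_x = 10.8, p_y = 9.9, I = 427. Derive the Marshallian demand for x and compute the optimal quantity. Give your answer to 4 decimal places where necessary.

MRS = MU_x/MU_y = (1/3)·(y/x)^(2/3). Set equal to p_x/p_y.
Hence y/x = (3·p_x/p_y)^(1/(2/3)), i.e. raised to the 1.5 power.
With the ratio pinned down, the budget gives x* = I/(p_x + p_y·(y/x)) and y* = (y/x)·x*.
Numerically y/x = 5.920586, so x* = 427/(10.8 + 9.9·5.920586) = 6.1515.

x* = 6.1515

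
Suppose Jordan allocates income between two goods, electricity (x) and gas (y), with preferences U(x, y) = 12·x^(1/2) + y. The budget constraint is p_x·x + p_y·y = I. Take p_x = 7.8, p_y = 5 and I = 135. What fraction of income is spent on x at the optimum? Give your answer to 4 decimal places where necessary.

Thus x* = (6·p_y/p_x)² — independent of I — with the rest of income spent on y.
Plugging in: x* = (6·5/7.8)² = 14.7929, y* = 3.9231.
Expenditure on x: 7.8·14.7929 = 115.3846; share = 0.8547.

share on x = 0.8547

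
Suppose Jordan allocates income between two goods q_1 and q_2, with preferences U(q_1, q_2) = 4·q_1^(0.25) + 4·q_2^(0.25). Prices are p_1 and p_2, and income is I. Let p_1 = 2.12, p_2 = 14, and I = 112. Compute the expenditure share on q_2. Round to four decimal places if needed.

share on q_2 = 0.3477

From the CES first-order condition, (q_2/q_1)^(0.75) = p_1/p_2.
Solve for the ratio: q_2/q_1 = [p_1/p_2]^(4/3).
Substitute q_2 = (q_2/q_1)·q_1 into the budget: q_1* = I/(p_1 + p_2·(q_2/q_1)).
Numerically q_2/q_1 = 0.080713, so q_1* = 112/(2.12 + 14·0.080713) = 34.4617 and q_2* = 0.080713·34.4617 = 2.7815.
Expenditure on q_2: 14·2.7815 = 38.9412; share = 0.3477.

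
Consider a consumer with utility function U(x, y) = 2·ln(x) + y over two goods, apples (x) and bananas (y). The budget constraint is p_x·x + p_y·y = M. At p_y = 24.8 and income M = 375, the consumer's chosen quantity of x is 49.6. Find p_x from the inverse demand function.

p_x = 1

Set MRS = p_x/p_y: (2/x)/1 = p_x/p_y.
So x*(p_x,p_y) = 2·p_y/p_x, independent of income; and y* = (M − 2·p_y)/p_y.
Set x* = 49.6 in the demand function and solve for p_x: p_x = 1.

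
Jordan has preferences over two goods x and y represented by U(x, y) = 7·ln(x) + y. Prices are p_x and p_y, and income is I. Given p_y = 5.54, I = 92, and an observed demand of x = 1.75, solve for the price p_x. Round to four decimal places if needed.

p_x = 22.16

MU_x = 7/x, MU_y = 1. Tangency: 7/x = p_x/p_y.
So x*(p_x,p_y) = 7·p_y/p_x, independent of income; and y* = (I − 7·p_y)/p_y.
Set x* = 1.75 in the demand function and solve for p_x: p_x = 22.16.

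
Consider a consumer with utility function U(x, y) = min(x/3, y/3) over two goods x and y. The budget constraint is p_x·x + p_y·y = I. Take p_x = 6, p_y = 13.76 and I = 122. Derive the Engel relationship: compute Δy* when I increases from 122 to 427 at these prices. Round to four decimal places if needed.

With perfect complements, no substitution: consume in ratio x:y = 3:3.
Budget: p_x·x + p_y·x = I, so (3·p_x + 3·p_y)·x = 3·I.
Demand: x*(p_x,p_y,I) = 3·I/(3·p_x + 3·p_y), y* = 3·I/(3·p_x + 3·p_y).
Here 3·6 + 3·13.76 = 59.28, giving y* = 6.1741.
At I' = 427: y* = 21.6093. Change: 21.6093 − 6.1741 = 15.4352.

Δy* = 15.4352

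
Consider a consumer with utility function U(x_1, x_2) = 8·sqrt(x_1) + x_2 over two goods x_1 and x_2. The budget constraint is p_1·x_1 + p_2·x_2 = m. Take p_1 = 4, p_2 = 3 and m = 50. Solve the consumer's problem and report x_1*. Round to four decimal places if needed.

MU_x_1 = 4/√x_1, MU_x_2 = 1. Tangency: 4/√x_1 = p_1/p_2.
Thus x_1* = (4·p_2/p_1)² — independent of m — with the rest of income spent on x_2.
Plugging in: x_1* = (4·3/4)² = 9.

x_1* = 9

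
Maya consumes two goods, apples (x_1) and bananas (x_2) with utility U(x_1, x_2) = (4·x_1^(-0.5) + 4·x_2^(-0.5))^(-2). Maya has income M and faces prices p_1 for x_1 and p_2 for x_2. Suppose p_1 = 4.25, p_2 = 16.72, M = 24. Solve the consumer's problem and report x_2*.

From the CES first-order condition, (x_2/x_1)^(1.5) = p_1/p_2.
Solve for the ratio: x_2/x_1 = [p_1/p_2]^(2/3).
With the ratio pinned down, the budget gives x_1* = M/(p_1 + p_2·(x_2/x_1)) and x_2* = (x_2/x_1)·x_1*.
Numerically x_2/x_1 = 0.401269, so x_1* = 24/(4.25 + 16.72·0.401269) = 2.1899 and x_2* = 0.401269·2.1899 = 0.8788.

x_2* = 0.8788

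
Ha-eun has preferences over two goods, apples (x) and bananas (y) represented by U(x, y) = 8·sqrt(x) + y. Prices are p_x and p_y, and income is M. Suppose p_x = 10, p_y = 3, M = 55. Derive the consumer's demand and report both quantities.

Solve: √x = 4·p_y/p_x, so x*(p_x,p_y) = (4·p_y/p_x)², and y* = (M − p_x·x*)/p_y.
Plugging in: x* = (4·3/10)² = 1.44, y* = 13.5333.

x* = 1.44, y* = 13.5333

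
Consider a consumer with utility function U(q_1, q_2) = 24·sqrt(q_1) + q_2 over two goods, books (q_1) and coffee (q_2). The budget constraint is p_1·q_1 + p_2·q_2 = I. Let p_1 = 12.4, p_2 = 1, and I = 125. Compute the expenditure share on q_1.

share on q_1 = 0.0929

MU_q_1 = 12/√q_1, MU_q_2 = 1. Tangency: 12/√q_1 = p_1/p_2.
Thus q_1* = (12·p_2/p_1)² — independent of I — with the rest of income spent on q_2.
Plugging in: q_1* = (12·1/12.4)² = 0.9365, q_2* = 113.3871.
Expenditure on q_1: 12.4·0.9365 = 11.6129; share = 0.0929.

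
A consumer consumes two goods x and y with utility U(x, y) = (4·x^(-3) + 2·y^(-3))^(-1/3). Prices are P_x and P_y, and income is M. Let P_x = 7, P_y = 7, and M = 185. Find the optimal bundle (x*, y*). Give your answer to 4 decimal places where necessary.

x* = 14.3564, y* = 12.0722

From the CES first-order condition, 2·(y/x)^(4) = P_x/P_y.
Hence y/x = ((1/2)·P_x/P_y)^(1/(4)), i.e. raised to the 0.25 power.
Substitute y = (y/x)·x into the budget: x* = M/(P_x + P_y·(y/x)).
Numerically y/x = 0.840896, so x* = 185/(7 + 7·0.840896) = 14.3564 and y* = 0.840896·14.3564 = 12.0722.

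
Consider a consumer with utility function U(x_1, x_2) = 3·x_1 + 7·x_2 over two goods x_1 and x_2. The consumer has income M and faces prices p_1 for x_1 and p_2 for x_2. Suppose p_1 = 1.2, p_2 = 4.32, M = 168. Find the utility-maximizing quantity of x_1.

Perfect substitutes: compare marginal utility per dollar. 3/p_1 vs 7/p_2 → 2.5 vs 1.6204.
x_1 gives more utility per dollar, so spend all income on x_1: x_1* = M/p_1, x_2* = 0.
Numerically: x_1* = 140, x_2* = 0.

x_1* = 140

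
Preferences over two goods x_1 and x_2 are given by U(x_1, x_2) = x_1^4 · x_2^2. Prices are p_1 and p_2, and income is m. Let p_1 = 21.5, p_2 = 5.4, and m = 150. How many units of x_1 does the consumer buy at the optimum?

MU_x_1/MU_x_2 = (4·x_2)/(2·x_1); tangency sets this equal to p_1/p_2.
Rearranging, p_2·x_2 = (1/2)·p_1·x_1. Substituting into the budget gives p_1·x_1·(1 + (1/2)) = m.
Demand: x_1*(p_1,p_2,m) = 2/3·m/p_1 and x_2* = 1/3·m/p_2.
At p_1=21.5, p_2=5.4, m=150: x_1* = 2/3·150/21.5 = 4.6512.

x_1* = 4.6512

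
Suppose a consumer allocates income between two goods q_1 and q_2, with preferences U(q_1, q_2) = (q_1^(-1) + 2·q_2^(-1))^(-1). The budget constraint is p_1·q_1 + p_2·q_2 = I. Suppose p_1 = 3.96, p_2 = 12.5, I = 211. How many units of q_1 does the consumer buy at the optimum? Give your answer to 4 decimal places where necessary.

From the CES first-order condition, (1/2)·(q_2/q_1)^(2) = p_1/p_2.
Solve for the ratio: q_2/q_1 = [2·p_1/p_2]^(0.5).
With the ratio pinned down, the budget gives q_1* = I/(p_1 + p_2·(q_2/q_1)) and q_2* = (q_2/q_1)·q_1*.
Numerically q_2/q_1 = 0.79599, so q_1* = 211/(3.96 + 12.5·0.79599) = 15.1691.

q_1* = 15.1691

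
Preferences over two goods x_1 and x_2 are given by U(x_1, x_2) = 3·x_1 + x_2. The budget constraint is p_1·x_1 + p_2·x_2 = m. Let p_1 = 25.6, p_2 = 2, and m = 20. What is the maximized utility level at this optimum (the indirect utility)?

V = 10

Perfect substitutes: compare marginal utility per dollar. 3/p_1 vs 1/p_2 → 0.1172 vs 0.5.
x_2 gives more utility per dollar, so spend all income on x_2: x_2* = m/p_2, x_1* = 0.
Numerically: x_1* = 0, x_2* = 10.
Utility at the optimum: U(0, 10) = 10.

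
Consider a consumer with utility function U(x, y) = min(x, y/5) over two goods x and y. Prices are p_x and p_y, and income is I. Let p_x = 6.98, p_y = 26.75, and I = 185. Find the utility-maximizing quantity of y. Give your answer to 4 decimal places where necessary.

y* = 6.5729

Demand: x*(p_x,p_y,I) = I/(p_x + 5·p_y), y* = 5·I/(p_x + 5·p_y).
Here 6.98 + 5·26.75 = 140.73, giving y* = 6.5729.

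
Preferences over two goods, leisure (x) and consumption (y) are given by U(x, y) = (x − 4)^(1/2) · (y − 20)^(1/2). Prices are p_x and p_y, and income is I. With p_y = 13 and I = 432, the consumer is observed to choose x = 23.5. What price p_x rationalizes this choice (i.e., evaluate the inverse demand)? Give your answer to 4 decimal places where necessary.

p_x = 4

Let x' = x−4, y' = y−20. MRS = y'/x' = p_x/p_y.
After buying the subsistence bundle (4, 20), a share 0.5 of the remaining income goes to x: x* = 4 + 0.5·(I − 4p_x − 20p_y)/p_x.
Set x* = 23.5 in the demand function and solve for p_x: p_x = 4.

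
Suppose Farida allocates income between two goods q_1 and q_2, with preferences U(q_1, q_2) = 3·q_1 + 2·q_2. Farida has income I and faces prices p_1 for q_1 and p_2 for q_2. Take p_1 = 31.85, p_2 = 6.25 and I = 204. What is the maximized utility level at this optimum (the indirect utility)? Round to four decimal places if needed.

V = 65.28

Linear utility — the consumer picks whichever good has higher MU/price: 3/31.85 = 0.0942 vs 2/6.25 = 0.32.
q_2 gives more utility per dollar, so spend all income on q_2: q_2* = I/p_2, q_1* = 0.
Numerically: q_1* = 0, q_2* = 32.64.
Utility at the optimum: U(0, 32.64) = 65.28.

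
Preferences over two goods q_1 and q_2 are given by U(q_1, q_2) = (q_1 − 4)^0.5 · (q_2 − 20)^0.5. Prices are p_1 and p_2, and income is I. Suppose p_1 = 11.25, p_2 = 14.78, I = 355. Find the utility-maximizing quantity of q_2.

This is Cobb-Douglas in (q_1−4, q_2−20): tangency gives 0.5·p_2·(q_2−20) = 0.5·p_1·(q_1−4).
After buying the subsistence bundle (4, 20), a share 0.5 of the remaining income goes to q_1: q_1* = 4 + 0.5·(I − 4p_1 − 20p_2)/p_1.
Discretionary income = 355 − 4·11.25 − 20·14.78 = 14.4; q_2* = 20 + 0.5·14.4/14.78 = 20.4871.

q_2* = 20.4871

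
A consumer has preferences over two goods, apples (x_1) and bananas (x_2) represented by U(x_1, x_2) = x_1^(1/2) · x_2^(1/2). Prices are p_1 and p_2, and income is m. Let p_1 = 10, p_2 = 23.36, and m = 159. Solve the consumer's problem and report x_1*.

Tangency: MRS = x_2/x_1 = p_1/p_2.
So 0.5·p_2·x_2 = 0.5·p_1·x_1; combined with the budget, a share 0.5 of income goes to x_1.
Demand: x_1*(p_1,p_2,m) = 0.5·m/p_1 and x_2* = 0.5·m/p_2.
At p_1=10, p_2=23.36, m=159: x_1* = 0.5·159/10 = 7.95.

x_1* = 7.95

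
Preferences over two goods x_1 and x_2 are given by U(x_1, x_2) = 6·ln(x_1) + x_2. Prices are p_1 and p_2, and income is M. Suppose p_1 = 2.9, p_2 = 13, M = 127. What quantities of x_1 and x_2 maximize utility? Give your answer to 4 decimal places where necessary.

x_1* = 26.8966, x_2* = 3.7692

Set MRS = p_1/p_2: (6/x_1)/1 = p_1/p_2.
So x_1*(p_1,p_2) = 6·p_2/p_1, independent of income; and x_2* = (M − 6·p_2)/p_2.
At the given prices: x_1* = 6·13/2.9 = 26.8966, and x_2* = 3.7692.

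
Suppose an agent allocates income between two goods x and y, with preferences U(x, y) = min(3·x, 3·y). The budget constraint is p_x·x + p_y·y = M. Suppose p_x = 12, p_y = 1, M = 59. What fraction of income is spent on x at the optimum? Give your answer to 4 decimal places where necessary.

share on x = 0.9231

Here 3·12 + 3·1 = 39, giving x* = 4.5385 and y* = 4.5385.
Expenditure on x: 12·4.5385 = 54.4615; share = 0.9231.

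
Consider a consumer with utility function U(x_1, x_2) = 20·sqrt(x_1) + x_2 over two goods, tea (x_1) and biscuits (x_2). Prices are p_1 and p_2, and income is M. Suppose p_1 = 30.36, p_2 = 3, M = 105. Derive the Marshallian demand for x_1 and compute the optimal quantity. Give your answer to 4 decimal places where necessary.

Utility is quasi-linear in x_2; the FOC for x_1 is 10/√x_1 = p_1/p_2.
Solve: √x_1 = 10·p_2/p_1, so x_1*(p_1,p_2) = (10·p_2/p_1)², and x_2* = (M − p_1·x_1*)/p_2.
Plugging in: x_1* = (10·3/30.36)² = 0.9764.

x_1* = 0.9764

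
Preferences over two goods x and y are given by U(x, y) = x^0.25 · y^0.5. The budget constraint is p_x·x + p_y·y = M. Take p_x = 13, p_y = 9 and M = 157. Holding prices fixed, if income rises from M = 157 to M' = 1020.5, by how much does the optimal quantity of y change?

Δy* = 63.963

Demand: x*(p_x,p_y,M) = 1/3·M/p_x and y* = 2/3·M/p_y.
At p_x=13, p_y=9, M=157: y* = 2/3·157/9 = 11.6296.
At M' = 1020.5: y* = 75.5926. Change: 75.5926 − 11.6296 = 63.963.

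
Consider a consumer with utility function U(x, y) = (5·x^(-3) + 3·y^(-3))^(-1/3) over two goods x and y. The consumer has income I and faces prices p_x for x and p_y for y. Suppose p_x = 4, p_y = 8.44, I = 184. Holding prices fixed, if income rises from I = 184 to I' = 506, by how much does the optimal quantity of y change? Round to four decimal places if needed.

Substitute y = (y/x)·x into the budget: x* = I/(p_x + p_y·(y/x)).
Numerically y/x = 0.730243, so x* = 184/(4 + 8.44·0.730243) = 18.1044 and y* = 0.730243·18.1044 = 13.2206.
At I' = 506: y* = 36.3568. Change: 36.3568 − 13.2206 = 23.1361.

Δy* = 23.1361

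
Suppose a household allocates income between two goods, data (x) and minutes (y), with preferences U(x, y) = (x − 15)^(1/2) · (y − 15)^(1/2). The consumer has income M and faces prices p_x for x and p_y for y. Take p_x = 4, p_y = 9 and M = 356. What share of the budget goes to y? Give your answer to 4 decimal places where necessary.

This is Cobb-Douglas in (x−15, y−15): tangency gives 0.5·p_y·(y−15) = 0.5·p_x·(x−15).
After buying the subsistence bundle (15, 15), a share 0.5 of the remaining income goes to x: x* = 15 + 0.5·(M − 15p_x − 15p_y)/p_x.
Discretionary income = 356 − 15·4 − 15·9 = 161; x* = 15 + 0.5·161/4 = 35.125; y* = 15 + 0.5·161/9 = 23.9444.
Expenditure on y: 9·23.9444 = 215.5; share = 0.6053.

share on y = 0.6053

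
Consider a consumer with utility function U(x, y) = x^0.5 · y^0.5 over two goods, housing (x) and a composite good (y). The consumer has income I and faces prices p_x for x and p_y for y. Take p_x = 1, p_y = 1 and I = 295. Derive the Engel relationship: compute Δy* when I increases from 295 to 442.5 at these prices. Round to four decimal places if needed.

Δy* = 73.75

The MRS is y/x. Set MRS = p_x/p_y.
Rearranging, p_y·y = p_x·x. Substituting into the budget gives p_x·x·(1 + 1) = I.
Demand: x*(p_x,p_y,I) = 0.5·I/p_x and y* = 0.5·I/p_y.
At p_x=1, p_y=1, I=295: y* = 0.5·295/1 = 147.5.
At I' = 442.5: y* = 221.25. Change: 221.25 − 147.5 = 73.75.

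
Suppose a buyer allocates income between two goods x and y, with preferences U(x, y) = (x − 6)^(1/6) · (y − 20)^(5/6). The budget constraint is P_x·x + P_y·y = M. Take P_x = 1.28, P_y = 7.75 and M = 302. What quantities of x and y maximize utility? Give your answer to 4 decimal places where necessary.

Discretionary income = 302 − 6·1.28 − 20·7.75 = 139.32; x* = 6 + 1/6·139.32/1.28 = 24.1406; y* = 20 + 5/6·139.32/7.75 = 34.9806.

x* = 24.1406, y* = 34.9806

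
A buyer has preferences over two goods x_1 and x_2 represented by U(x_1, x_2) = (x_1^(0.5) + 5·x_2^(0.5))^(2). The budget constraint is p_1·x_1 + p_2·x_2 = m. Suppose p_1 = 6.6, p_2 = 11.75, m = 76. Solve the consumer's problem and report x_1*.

x_1* = 0.7655

Substitute x_2 = (x_2/x_1)·x_1 into the budget: x_1* = m/(p_1 + p_2·(x_2/x_1)).
Numerically x_2/x_1 = 7.887732, so x_1* = 76/(6.6 + 11.75·7.887732) = 0.7655.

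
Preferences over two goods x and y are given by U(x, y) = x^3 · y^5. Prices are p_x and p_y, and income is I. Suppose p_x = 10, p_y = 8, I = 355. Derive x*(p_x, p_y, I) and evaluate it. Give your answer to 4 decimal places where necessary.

x* = 13.3125

Tangency: MRS = (3/5)·y/x = p_x/p_y.
Rearranging, p_y·y = (5/3)·p_x·x. Substituting into the budget gives p_x·x·(1 + (5/3)) = I.
Demand: x*(p_x,p_y,I) = 0.375·I/p_x and y* = 0.625·I/p_y.
At p_x=10, p_y=8, I=355: x* = 0.375·355/10 = 13.3125.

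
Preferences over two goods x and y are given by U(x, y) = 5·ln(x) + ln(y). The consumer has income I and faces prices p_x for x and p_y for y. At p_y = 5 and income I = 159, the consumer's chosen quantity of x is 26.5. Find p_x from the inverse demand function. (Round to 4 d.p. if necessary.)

Tangency: MRS = 5·y/x = p_x/p_y.
So 5·p_y·y = p_x·x; combined with the budget, a share 5/6 of income goes to x.
Demand: x*(p_x,p_y,I) = 5/6·I/p_x and y* = 1/6·I/p_y.
Set x* = 26.5 in the demand function and solve for p_x: p_x = 5.

p_x = 5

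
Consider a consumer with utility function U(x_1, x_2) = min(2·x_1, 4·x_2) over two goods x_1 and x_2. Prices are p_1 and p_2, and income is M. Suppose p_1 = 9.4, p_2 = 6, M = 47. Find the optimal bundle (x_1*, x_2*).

Leontief preferences: the optimum is at the kink where x_1/4 = x_2/2, i.e. x_2 = (1/2)·x_1.
Budget: p_1·x_1 + p_2·(1/2)·x_1 = M, so (4·p_1 + 2·p_2)·x_1 = 4·M.
Demand: x_1*(p_1,p_2,M) = 4·M/(4·p_1 + 2·p_2), x_2* = 2·M/(4·p_1 + 2·p_2).
Here 4·9.4 + 2·6 = 49.6, giving x_1* = 3.7903 and x_2* = 1.8952.

x_1* = 3.7903, x_2* = 1.8952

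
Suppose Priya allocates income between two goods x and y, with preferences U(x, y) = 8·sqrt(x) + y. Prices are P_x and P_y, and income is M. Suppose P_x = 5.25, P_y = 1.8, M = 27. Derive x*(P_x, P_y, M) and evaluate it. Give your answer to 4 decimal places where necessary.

Set MRS = P_x/P_y: 4·x^(−1/2) = P_x/P_y.
Solve: √x = 4·P_y/P_x, so x*(P_x,P_y) = (4·P_y/P_x)², and y* = (M − P_x·x*)/P_y.
Plugging in: x* = (4·1.8/5.25)² = 1.8808.

x* = 1.8808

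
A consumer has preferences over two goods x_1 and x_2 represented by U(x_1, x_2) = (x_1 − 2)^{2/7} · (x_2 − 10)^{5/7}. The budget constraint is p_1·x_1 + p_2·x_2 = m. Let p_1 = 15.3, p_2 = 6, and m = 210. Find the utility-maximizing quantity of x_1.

This is Cobb-Douglas in (x_1−2, x_2−10): tangency gives 2/7·p_2·(x_2−10) = 5/7·p_1·(x_1−2).
Substituting into the budget: x_1* = 2 + 2/7·(m − 2·p_1 − 10·p_2)/p_1, and x_2* = 10 + 5/7·(…)/p_2.
Discretionary income = 210 − 2·15.3 − 10·6 = 119.4; x_1* = 2 + 2/7·119.4/15.3 = 4.2297.

x_1* = 4.2297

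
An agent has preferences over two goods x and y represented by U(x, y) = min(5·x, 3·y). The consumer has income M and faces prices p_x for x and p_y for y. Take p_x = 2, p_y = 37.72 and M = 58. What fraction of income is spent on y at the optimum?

share on y = 0.9692

With perfect complements, no substitution: consume in ratio x:y = 3:5.
Budget: p_x·x + p_y·(5/3)·x = M, so (3·p_x + 5·p_y)·x = 3·M.
Demand: x*(p_x,p_y,M) = 3·M/(3·p_x + 5·p_y), y* = 5·M/(3·p_x + 5·p_y).
Here 3·2 + 5·37.72 = 194.6, giving x* = 0.8941 and y* = 1.4902.
Expenditure on y: 37.72·1.4902 = 56.2117; share = 0.9692.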